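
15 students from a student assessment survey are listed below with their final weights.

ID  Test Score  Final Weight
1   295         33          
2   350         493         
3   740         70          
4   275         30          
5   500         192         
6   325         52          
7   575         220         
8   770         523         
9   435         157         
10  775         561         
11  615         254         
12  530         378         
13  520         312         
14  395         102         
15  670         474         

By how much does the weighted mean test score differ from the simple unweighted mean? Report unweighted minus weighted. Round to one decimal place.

Unweighted sum = 7770
Unweighted mean = 7770 / 15 = 518
Weighted sum = 2264175
Sum of weights = 3851
Weighted mean = 2264175 / 3851 = 587.94469
Difference (unweighted minus weighted) = -69.94469

-69.9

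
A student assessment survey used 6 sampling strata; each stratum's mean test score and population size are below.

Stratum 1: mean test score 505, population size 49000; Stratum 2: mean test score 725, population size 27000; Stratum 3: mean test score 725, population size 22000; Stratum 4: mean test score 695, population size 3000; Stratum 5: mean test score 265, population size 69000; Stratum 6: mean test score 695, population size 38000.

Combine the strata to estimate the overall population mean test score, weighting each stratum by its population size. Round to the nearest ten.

510

Σ Nₕ·x̄ₕ = 505×49000 + 725×27000 + 725×22000 + 695×3000 + 265×69000 + 695×38000
  = 24745000 + 19575000 + 15950000 + 2085000 + 18285000 + 26410000 = 107050000
Σ Nₕ = 208000
Overall mean = 107050000 / 208000 = 514.66346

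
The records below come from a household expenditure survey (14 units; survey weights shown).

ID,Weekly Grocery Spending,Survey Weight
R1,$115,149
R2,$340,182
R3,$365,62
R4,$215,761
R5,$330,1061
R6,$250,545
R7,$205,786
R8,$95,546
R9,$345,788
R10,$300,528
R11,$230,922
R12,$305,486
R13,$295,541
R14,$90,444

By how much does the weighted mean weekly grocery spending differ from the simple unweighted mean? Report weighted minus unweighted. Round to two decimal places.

Unweighted sum = 3480
Unweighted mean = 3480 / 14 = 248.57143
Weighted sum = 1954745
Sum of weights = 7801
Weighted mean = 1954745 / 7801 = 250.57621
Difference (weighted minus unweighted) = 2.0047796

2.00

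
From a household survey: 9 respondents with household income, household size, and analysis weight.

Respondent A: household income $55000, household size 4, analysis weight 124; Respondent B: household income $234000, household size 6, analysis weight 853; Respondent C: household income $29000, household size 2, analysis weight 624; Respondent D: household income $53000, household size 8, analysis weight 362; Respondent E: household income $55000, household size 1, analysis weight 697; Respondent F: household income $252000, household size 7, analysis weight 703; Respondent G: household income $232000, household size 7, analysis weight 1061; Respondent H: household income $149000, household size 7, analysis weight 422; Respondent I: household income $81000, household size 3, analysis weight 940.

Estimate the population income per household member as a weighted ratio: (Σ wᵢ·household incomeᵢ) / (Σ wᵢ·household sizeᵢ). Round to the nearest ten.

Σ wᵢ·y = 55000×124 + 234000×853 + 29000×624 + 53000×362 + 55000×697 + 252000×703 + 232000×1061 + 149000×422 + 81000×940
  = 6820000 + 199602000 + 18096000 + 19186000 + 38335000 + 177156000 + 246152000 + 62878000 + 76140000 = 844365000
Σ wᵢ·x = 4×124 + 6×853 + 2×624 + 8×362 + 1×697 + 7×703 + 7×1061 + 7×422 + 3×940
  = 28577
Ratio = 844365000 / 28577 = 29547.013

29550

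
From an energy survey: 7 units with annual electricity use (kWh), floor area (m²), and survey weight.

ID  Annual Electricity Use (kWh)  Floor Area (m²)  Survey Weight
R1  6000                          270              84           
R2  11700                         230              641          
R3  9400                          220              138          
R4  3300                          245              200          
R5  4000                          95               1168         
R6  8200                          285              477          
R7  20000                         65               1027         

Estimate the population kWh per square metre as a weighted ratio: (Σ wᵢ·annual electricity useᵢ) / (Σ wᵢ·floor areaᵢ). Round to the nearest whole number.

Σ wᵢ·y = 39084300
Σ wᵢ·x = 270×84 + 230×641 + 220×138 + 245×200 + 95×1168 + 285×477 + 65×1027
  = 22680 + 147430 + 30360 + 49000 + 110960 + 135945 + 66755 = 563130
Ratio = 39084300 / 563130 = 69.405466

69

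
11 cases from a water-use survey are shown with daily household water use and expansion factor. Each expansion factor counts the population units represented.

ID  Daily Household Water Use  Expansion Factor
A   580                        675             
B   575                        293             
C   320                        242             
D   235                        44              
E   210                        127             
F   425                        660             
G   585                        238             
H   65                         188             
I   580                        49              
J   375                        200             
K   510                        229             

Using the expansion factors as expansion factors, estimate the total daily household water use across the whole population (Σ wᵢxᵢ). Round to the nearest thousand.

1327000

Weighted total = 580×675 + 575×293 + 320×242 + 235×44 + 210×127 + 425×660 + 585×238 + 65×188 + 580×49 + 375×200 + 510×229
  = 391500 + 168475 + 77440 + 10340 + 26670 + 280500 + 139230 + 12220 + 28420 + 75000 + 116790 = 1326585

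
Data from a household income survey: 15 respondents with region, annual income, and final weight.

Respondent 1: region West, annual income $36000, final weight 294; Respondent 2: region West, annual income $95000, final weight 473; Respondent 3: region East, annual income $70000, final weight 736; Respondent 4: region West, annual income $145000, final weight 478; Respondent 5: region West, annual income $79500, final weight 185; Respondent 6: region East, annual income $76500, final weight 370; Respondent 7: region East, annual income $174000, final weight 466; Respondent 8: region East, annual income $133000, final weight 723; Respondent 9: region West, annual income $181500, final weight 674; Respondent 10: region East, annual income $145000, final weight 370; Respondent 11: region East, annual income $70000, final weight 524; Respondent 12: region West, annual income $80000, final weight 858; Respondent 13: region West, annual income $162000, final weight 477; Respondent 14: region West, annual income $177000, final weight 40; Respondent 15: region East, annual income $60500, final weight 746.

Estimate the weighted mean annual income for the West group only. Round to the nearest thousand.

119000

West rows: 1, 2, 4, 5, 9, 12, 13, 14
Weighted sum = 36000×294 + 95000×473 + 145000×478 + 79500×185 + 181500×674 + 80000×858 + 162000×477 + 177000×40
  = 414861500
Sum of weights = 294 + 473 + 478 + 185 + 674 + 858 + 477 + 40 = 3479
Weighted mean = 414861500 / 3479 = 119247.34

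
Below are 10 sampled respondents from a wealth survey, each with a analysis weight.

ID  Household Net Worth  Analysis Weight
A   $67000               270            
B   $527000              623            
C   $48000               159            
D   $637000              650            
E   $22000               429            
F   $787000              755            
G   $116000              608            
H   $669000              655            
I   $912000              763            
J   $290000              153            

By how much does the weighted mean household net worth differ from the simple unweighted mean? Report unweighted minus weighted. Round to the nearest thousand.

Unweighted sum = 67000 + 527000 + 48000 + 637000 + 22000 + 787000 + 116000 + 669000 + 912000 + 290000 = 4075000
Unweighted mean = 4075000 / 10 = 407500
Weighted sum = 67000×270 + 527000×623 + 48000×159 + 637000×650 + 22000×429 + 787000×755 + 116000×608 + 669000×655 + 912000×763 + 290000×153
  = 18090000 + 328321000 + 7632000 + 414050000 + 9438000 + 594185000 + 70528000 + 438195000 + 695856000 + 44370000 = 2620665000
Sum of weights = 270 + 623 + 159 + 650 + 429 + 755 + 608 + 655 + 763 + 153 = 5065
Weighted mean = 2620665000 / 5065 = 517406.71
Difference (unweighted minus weighted) = -109906.71

-110000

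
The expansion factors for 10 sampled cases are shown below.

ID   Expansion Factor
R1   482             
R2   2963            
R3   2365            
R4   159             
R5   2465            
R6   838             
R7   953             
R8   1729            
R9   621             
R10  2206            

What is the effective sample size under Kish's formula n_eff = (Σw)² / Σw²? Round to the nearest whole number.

Σ wᵢ = 482 + 2963 + 2365 + 159 + 2465 + 838 + 953 + 1729 + 621 + 2206 = 14781
Σ wᵢ² = 232324 + 8779369 + 5593225 + 25281 + 6076225 + 702244 + 908209 + 2989441 + 385641 + 4866436 = 30558395
n_eff = 14781² / 30558395 = 218477961 / 30558395 = 7.1495234

7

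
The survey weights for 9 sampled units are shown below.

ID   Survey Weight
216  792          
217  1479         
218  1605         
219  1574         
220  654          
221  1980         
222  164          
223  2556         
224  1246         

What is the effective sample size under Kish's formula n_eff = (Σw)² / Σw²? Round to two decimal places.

7.14

Σ wᵢ = 792 + 1479 + 1605 + 1574 + 654 + 1980 + 164 + 2556 + 1246 = 12050
Σ wᵢ² = 627264 + 2187441 + 2576025 + 2477476 + 427716 + 3920400 + 26896 + 6533136 + 1552516 = 20328870
n_eff = 12050² / 20328870 = 145202500 / 20328870 = 7.1426744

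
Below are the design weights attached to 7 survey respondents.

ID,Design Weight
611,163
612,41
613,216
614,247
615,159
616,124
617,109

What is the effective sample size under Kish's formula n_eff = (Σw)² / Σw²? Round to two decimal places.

5.95

Σ wᵢ = 163 + 41 + 216 + 247 + 159 + 124 + 109 = 1059
Σ wᵢ² = 26569 + 1681 + 46656 + 61009 + 25281 + 15376 + 11881 = 188453
n_eff = 1059² / 188453 = 1121481 / 188453 = 5.9509851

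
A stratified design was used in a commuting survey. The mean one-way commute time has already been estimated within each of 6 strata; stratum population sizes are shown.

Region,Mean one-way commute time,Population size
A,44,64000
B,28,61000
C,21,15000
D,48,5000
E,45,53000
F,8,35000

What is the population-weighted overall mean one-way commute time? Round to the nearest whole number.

Σ Nₕ·x̄ₕ = 44×64000 + 28×61000 + 21×15000 + 48×5000 + 45×53000 + 8×35000
  = 7744000
Σ Nₕ = 64000 + 61000 + 15000 + 5000 + 53000 + 35000 = 233000
Overall mean = 7744000 / 233000 = 33.236052

33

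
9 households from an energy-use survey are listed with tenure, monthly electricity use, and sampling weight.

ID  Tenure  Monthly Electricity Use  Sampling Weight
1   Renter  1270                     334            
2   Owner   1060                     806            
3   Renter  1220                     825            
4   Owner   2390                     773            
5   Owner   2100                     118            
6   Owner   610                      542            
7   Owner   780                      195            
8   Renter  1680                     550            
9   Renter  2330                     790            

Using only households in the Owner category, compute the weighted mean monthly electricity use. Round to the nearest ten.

1410

Owner rows: 2, 4, 5, 6, 7
Weighted sum = 1060×806 + 2390×773 + 2100×118 + 610×542 + 780×195
  = 854360 + 1847470 + 247800 + 330620 + 152100 = 3432350
Sum of weights = 2434
Weighted mean = 3432350 / 2434 = 1410.1684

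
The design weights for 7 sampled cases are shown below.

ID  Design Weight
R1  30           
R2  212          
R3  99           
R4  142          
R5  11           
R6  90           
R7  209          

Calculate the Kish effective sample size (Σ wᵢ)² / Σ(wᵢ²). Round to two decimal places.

4.92

Σ wᵢ = 30 + 212 + 99 + 142 + 11 + 90 + 209 = 793
Σ wᵢ² = 900 + 44944 + 9801 + 20164 + 121 + 8100 + 43681 = 127711
n_eff = 793² / 127711 = 628849 / 127711 = 4.9240003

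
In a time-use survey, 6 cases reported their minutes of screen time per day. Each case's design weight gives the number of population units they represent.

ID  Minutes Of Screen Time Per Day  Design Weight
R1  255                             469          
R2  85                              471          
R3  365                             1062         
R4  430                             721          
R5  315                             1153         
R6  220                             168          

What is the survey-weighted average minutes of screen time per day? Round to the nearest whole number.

311

Weighted sum = 255×469 + 85×471 + 365×1062 + 430×721 + 315×1153 + 220×168
  = 119595 + 40035 + 387630 + 310030 + 363195 + 36960 = 1257445
Sum of weights = 469 + 471 + 1062 + 721 + 1153 + 168 = 4044
Weighted mean = 1257445 / 4044 = 310.9409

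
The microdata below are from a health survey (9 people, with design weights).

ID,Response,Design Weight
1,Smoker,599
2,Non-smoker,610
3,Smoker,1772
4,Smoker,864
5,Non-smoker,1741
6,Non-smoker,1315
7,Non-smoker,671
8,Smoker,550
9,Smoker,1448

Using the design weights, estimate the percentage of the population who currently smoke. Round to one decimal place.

54.7

Sum of weights for 'Smoker' = 599 + 1772 + 864 + 550 + 1448 = 5233
Total weight = 599 + 610 + 1772 + 864 + 1741 + 1315 + 671 + 550 + 1448 = 9570
Weighted proportion = 5233 / 9570 = 0.54681296 → 54.681296%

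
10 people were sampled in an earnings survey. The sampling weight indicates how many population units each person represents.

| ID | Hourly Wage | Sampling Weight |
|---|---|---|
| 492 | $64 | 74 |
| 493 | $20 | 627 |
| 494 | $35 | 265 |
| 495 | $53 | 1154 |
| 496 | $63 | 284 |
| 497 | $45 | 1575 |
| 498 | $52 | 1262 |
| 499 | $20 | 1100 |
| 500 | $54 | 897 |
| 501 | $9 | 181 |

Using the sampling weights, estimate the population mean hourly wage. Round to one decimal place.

42.3

Weighted sum = 64×74 + 20×627 + 35×265 + 53×1154 + 63×284 + 45×1575 + 52×1262 + 20×1100 + 54×897 + 9×181
  = 4736 + 12540 + 9275 + 61162 + 17892 + 70875 + 65624 + 22000 + 48438 + 1629 = 314171
Sum of weights = 74 + 627 + 265 + 1154 + 284 + 1575 + 1262 + 1100 + 897 + 181 = 7419
Weighted mean = 314171 / 7419 = 42.346812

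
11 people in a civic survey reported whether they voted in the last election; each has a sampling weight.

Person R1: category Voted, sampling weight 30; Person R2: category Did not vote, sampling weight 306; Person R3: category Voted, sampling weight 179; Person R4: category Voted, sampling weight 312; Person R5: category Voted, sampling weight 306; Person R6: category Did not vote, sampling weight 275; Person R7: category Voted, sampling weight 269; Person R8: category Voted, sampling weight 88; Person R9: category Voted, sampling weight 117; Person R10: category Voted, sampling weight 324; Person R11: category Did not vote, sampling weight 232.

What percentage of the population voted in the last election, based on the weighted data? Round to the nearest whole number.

Sum of weights for 'Voted' = 30 + 179 + 312 + 306 + 269 + 88 + 117 + 324 = 1625
Total weight = 30 + 306 + 179 + 312 + 306 + 275 + 269 + 88 + 117 + 324 + 232 = 2438
Weighted proportion = 1625 / 2438 = 0.66652994 → 66.652994%

67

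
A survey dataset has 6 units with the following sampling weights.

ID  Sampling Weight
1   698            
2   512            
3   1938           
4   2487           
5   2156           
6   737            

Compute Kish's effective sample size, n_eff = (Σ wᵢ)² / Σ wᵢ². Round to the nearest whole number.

5

Σ wᵢ = 698 + 512 + 1938 + 2487 + 2156 + 737 = 8528
Σ wᵢ² = 487204 + 262144 + 3755844 + 6185169 + 4648336 + 543169 = 15881866
n_eff = 8528² / 15881866 = 72726784 / 15881866 = 4.5792342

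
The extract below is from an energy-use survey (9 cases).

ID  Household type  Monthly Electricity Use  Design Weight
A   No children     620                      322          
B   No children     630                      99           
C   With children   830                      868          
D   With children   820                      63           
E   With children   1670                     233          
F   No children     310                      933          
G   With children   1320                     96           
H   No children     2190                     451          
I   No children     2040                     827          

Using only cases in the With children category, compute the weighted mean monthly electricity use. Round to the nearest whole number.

1022

With children rows: C, D, E, G
Weighted sum = 830×868 + 820×63 + 1670×233 + 1320×96
  = 720440 + 51660 + 389110 + 126720 = 1287930
Sum of weights = 868 + 63 + 233 + 96 = 1260
Weighted mean = 1287930 / 1260 = 1022.1667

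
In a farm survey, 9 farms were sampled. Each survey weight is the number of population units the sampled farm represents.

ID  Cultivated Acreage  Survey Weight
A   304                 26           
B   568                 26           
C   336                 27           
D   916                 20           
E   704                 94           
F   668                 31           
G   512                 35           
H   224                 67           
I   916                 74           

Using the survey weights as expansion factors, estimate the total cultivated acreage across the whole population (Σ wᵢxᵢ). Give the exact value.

237660

Weighted total = 304×26 + 568×26 + 336×27 + 916×20 + 704×94 + 668×31 + 512×35 + 224×67 + 916×74
  = 7904 + 14768 + 9072 + 18320 + 66176 + 20708 + 17920 + 15008 + 67784 = 237660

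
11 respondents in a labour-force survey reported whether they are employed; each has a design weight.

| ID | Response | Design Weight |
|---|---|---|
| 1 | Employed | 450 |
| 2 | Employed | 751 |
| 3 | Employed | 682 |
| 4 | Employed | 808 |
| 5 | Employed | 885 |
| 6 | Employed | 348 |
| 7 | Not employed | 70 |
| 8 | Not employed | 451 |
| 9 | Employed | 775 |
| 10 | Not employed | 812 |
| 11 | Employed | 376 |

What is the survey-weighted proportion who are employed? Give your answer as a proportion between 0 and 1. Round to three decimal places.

Sum of weights for 'Employed' = 450 + 751 + 682 + 808 + 885 + 348 + 775 + 376 = 5075
Total weight = 450 + 751 + 682 + 808 + 885 + 348 + 70 + 451 + 775 + 812 + 376 = 6408
Weighted proportion = 5075 / 6408 = 0.79197878

0.792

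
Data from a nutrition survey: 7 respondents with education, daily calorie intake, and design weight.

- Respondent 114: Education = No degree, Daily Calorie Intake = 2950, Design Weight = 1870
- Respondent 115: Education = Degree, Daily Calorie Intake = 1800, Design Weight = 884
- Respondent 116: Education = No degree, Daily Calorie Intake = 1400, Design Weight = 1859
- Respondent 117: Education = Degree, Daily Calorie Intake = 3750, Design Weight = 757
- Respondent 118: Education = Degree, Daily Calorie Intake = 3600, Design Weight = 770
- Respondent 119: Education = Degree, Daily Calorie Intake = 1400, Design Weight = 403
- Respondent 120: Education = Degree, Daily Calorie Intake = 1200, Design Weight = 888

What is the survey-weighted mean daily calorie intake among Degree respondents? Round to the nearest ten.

Degree rows: 115, 117, 118, 119, 120
Weighted sum = 1800×884 + 3750×757 + 3600×770 + 1400×403 + 1200×888
  = 1591200 + 2838750 + 2772000 + 564200 + 1065600 = 8831750
Sum of weights = 3702
Weighted mean = 8831750 / 3702 = 2385.6699

2390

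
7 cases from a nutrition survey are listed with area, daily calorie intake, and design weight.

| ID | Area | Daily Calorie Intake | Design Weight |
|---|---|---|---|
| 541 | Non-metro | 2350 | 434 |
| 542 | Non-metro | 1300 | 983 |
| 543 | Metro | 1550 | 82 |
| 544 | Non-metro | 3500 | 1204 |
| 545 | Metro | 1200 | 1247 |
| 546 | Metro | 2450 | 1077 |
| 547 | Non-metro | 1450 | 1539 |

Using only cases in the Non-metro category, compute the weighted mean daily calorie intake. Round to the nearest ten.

2100

Non-metro rows: 541, 542, 544, 547
Weighted sum = 2350×434 + 1300×983 + 3500×1204 + 1450×1539
  = 1019900 + 1277900 + 4214000 + 2231550 = 8743350
Sum of weights = 434 + 983 + 1204 + 1539 = 4160
Weighted mean = 8743350 / 4160 = 2101.7668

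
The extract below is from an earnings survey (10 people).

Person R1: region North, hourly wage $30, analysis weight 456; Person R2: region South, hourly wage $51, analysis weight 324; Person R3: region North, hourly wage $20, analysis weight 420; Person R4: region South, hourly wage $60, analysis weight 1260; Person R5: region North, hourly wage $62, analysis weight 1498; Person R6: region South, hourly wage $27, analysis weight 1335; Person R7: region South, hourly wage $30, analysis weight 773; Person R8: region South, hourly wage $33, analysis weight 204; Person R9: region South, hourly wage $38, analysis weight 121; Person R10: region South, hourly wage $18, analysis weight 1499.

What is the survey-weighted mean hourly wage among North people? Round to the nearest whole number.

48

North rows: R1, R3, R5
Weighted sum = 30×456 + 20×420 + 62×1498
  = 13680 + 8400 + 92876 = 114956
Sum of weights = 2374
Weighted mean = 114956 / 2374 = 48.422915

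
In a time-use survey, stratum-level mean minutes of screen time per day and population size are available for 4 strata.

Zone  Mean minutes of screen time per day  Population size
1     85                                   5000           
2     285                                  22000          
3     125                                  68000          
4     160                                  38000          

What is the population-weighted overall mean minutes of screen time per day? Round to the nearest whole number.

Σ Nₕ·x̄ₕ = 21275000
Σ Nₕ = 5000 + 22000 + 68000 + 38000 = 133000
Overall mean = 21275000 / 133000 = 159.96241

160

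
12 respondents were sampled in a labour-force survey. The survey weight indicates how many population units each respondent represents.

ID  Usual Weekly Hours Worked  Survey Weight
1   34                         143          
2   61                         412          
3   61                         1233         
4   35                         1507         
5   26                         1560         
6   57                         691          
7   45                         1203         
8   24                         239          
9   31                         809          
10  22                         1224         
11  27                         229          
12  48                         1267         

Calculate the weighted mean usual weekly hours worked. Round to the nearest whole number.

40

Weighted sum = 34×143 + 61×412 + 61×1233 + 35×1507 + 26×1560 + 57×691 + 45×1203 + 24×239 + 31×809 + 22×1224 + 27×229 + 48×1267
  = 4862 + 25132 + 75213 + 52745 + 40560 + 39387 + 54135 + 5736 + 25079 + 26928 + 6183 + 60816 = 416776
Sum of weights = 10517
Weighted mean = 416776 / 10517 = 39.628791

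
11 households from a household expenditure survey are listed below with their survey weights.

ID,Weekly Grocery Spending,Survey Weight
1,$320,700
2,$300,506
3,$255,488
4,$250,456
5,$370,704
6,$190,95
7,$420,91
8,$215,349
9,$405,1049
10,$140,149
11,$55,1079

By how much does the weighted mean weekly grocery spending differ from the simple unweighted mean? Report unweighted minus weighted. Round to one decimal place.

Unweighted sum = 320 + 300 + 255 + 250 + 370 + 190 + 420 + 215 + 405 + 140 + 55 = 2920
Unweighted mean = 2920 / 11 = 265.45455
Weighted sum = 320×700 + 300×506 + 255×488 + 250×456 + 370×704 + 190×95 + 420×91 + 215×349 + 405×1049 + 140×149 + 55×1079
  = 224000 + 151800 + 124440 + 114000 + 260480 + 18050 + 38220 + 75035 + 424845 + 20860 + 59345 = 1511075
Sum of weights = 700 + 506 + 488 + 456 + 704 + 95 + 91 + 349 + 1049 + 149 + 1079 = 5666
Weighted mean = 1511075 / 5666 = 266.69167
Difference (unweighted minus weighted) = -1.2371242

-1.2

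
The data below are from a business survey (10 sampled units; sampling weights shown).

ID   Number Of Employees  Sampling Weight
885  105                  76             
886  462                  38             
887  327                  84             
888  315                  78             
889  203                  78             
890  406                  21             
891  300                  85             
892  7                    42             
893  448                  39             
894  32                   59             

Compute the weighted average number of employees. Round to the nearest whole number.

245

Weighted sum = 147088
Sum of weights = 600
Weighted mean = 147088 / 600 = 245.14667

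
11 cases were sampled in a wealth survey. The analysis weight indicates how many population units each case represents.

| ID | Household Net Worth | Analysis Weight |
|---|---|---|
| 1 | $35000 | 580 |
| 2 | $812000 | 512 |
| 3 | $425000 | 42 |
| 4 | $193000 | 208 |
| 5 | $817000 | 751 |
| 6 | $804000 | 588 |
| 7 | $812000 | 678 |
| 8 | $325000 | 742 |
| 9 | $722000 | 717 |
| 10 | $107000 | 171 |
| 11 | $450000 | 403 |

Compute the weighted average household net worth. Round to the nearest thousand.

Weighted sum = 35000×580 + 812000×512 + 425000×42 + 193000×208 + 817000×751 + 804000×588 + 812000×678 + 325000×742 + 722000×717 + 107000×171 + 450000×403
  = 20300000 + 415744000 + 17850000 + 40144000 + 613567000 + 472752000 + 550536000 + 241150000 + 517674000 + 18297000 + 181350000 = 3089364000
Sum of weights = 5392
Weighted mean = 3089364000 / 5392 = 572953.26

573000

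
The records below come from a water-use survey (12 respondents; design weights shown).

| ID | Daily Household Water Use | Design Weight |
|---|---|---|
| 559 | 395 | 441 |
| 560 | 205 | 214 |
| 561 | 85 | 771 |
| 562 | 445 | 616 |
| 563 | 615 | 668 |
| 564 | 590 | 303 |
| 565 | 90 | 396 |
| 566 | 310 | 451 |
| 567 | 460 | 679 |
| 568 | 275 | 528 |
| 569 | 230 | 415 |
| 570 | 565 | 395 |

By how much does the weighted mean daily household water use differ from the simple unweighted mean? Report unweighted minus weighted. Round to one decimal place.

Unweighted sum = 395 + 205 + 85 + 445 + 615 + 590 + 90 + 310 + 460 + 275 + 230 + 565 = 4265
Unweighted mean = 4265 / 12 = 355.41667
Weighted sum = 395×441 + 205×214 + 85×771 + 445×616 + 615×668 + 590×303 + 90×396 + 310×451 + 460×679 + 275×528 + 230×415 + 565×395
  = 2098925
Sum of weights = 441 + 214 + 771 + 616 + 668 + 303 + 396 + 451 + 679 + 528 + 415 + 395 = 5877
Weighted mean = 2098925 / 5877 = 357.14225
Difference (unweighted minus weighted) = -1.7255828

-1.7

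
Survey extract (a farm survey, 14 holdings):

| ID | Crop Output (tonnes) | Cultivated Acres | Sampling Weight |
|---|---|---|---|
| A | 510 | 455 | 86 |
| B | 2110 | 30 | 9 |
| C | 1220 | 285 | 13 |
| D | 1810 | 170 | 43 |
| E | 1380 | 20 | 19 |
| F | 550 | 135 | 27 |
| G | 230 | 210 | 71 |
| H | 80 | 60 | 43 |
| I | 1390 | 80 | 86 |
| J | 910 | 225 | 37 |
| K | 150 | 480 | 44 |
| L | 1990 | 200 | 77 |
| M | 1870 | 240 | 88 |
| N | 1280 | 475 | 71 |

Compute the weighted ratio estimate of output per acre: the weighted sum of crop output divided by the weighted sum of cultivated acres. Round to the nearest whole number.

4

Σ wᵢ·y = 785860
Σ wᵢ·x = 178500
Ratio = 785860 / 178500 = 4.402577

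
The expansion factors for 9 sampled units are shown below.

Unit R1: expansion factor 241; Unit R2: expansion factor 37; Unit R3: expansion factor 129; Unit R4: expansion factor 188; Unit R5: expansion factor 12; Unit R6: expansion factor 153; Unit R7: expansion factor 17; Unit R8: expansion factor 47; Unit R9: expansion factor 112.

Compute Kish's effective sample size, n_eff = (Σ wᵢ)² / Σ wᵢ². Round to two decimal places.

5.84

Σ wᵢ = 241 + 37 + 129 + 188 + 12 + 153 + 17 + 47 + 112 = 936
Σ wᵢ² = 58081 + 1369 + 16641 + 35344 + 144 + 23409 + 289 + 2209 + 12544 = 150030
n_eff = 936² / 150030 = 876096 / 150030 = 5.8394721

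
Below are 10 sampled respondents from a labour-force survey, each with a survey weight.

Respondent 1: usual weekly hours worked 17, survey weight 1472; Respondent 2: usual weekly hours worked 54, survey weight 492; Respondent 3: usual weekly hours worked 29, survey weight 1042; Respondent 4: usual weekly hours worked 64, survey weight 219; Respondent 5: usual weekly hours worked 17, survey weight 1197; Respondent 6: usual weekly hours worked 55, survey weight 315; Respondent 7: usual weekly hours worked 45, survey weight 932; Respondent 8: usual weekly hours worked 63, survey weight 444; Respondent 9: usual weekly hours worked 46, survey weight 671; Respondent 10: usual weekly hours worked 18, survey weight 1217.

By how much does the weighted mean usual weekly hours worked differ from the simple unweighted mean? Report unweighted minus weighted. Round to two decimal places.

8.78

Unweighted sum = 408
Unweighted mean = 408 / 10 = 40.8
Weighted sum = 17×1472 + 54×492 + 29×1042 + 64×219 + 17×1197 + 55×315 + 45×932 + 63×444 + 46×671 + 18×1217
  = 25024 + 26568 + 30218 + 14016 + 20349 + 17325 + 41940 + 27972 + 30866 + 21906 = 256184
Sum of weights = 1472 + 492 + 1042 + 219 + 1197 + 315 + 932 + 444 + 671 + 1217 = 8001
Weighted mean = 256184 / 8001 = 32.018998
Difference (unweighted minus weighted) = 8.7810024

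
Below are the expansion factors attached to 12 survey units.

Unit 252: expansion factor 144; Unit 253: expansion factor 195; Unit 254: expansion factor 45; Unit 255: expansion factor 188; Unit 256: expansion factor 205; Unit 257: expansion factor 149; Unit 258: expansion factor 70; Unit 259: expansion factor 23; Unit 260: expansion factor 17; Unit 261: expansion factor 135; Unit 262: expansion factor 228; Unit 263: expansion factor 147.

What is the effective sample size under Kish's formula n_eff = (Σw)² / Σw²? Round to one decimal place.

Σ wᵢ = 144 + 195 + 45 + 188 + 205 + 149 + 70 + 23 + 17 + 135 + 228 + 147 = 1546
Σ wᵢ² = 257892
n_eff = 1546² / 257892 = 2390116 / 257892 = 9.2678951

9.3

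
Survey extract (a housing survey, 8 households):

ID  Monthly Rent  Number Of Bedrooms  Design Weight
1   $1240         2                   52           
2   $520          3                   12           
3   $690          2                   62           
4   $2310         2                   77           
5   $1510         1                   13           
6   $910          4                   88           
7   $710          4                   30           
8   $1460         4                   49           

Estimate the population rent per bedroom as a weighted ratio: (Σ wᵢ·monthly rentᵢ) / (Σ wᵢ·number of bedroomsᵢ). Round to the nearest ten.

440

Σ wᵢ·y = 1240×52 + 520×12 + 690×62 + 2310×77 + 1510×13 + 910×88 + 710×30 + 1460×49
  = 483920
Σ wᵢ·x = 2×52 + 3×12 + 2×62 + 2×77 + 1×13 + 4×88 + 4×30 + 4×49
  = 1099
Ratio = 483920 / 1099 = 440.32757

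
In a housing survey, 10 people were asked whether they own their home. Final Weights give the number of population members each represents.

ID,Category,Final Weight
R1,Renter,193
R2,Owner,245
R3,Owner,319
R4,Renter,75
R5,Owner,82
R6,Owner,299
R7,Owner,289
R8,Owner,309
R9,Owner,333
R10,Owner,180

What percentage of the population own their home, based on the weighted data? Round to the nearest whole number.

Sum of weights for 'Owner' = 245 + 319 + 82 + 299 + 289 + 309 + 333 + 180 = 2056
Total weight = 2324
Weighted proportion = 2056 / 2324 = 0.88468158 → 88.468158%

88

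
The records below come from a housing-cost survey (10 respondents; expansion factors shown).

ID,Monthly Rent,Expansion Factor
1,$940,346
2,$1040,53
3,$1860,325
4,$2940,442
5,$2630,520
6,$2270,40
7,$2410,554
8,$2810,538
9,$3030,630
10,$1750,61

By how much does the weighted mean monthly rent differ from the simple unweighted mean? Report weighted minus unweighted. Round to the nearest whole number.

Unweighted sum = 21680
Unweighted mean = 21680 / 10 = 2168
Weighted sum = 940×346 + 1040×53 + 1860×325 + 2940×442 + 2630×520 + 2270×40 + 2410×554 + 2810×538 + 3030×630 + 1750×61
  = 325240 + 55120 + 604500 + 1299480 + 1367600 + 90800 + 1335140 + 1511780 + 1908900 + 106750 = 8605310
Sum of weights = 346 + 53 + 325 + 442 + 520 + 40 + 554 + 538 + 630 + 61 = 3509
Weighted mean = 8605310 / 3509 = 2452.3539
Difference (weighted minus unweighted) = 284.35395

284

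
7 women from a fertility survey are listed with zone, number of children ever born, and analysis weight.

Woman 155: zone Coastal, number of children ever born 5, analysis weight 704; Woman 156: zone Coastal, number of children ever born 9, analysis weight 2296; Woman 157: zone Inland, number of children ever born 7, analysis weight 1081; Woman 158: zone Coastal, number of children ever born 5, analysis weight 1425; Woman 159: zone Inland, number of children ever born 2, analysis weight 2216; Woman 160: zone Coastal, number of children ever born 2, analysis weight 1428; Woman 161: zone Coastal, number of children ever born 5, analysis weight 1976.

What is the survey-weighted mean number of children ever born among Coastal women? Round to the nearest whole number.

Coastal rows: 155, 156, 158, 160, 161
Weighted sum = 5×704 + 9×2296 + 5×1425 + 2×1428 + 5×1976
  = 3520 + 20664 + 7125 + 2856 + 9880 = 44045
Sum of weights = 704 + 2296 + 1425 + 1428 + 1976 = 7829
Weighted mean = 44045 / 7829 = 5.6258781

6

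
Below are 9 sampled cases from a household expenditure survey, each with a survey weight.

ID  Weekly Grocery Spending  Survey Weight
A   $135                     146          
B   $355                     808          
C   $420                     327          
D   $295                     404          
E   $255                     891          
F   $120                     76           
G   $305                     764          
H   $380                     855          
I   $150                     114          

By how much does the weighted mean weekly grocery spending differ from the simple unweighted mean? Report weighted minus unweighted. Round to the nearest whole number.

45

Unweighted sum = 135 + 355 + 420 + 295 + 255 + 120 + 305 + 380 + 150 = 2415
Unweighted mean = 2415 / 9 = 268.33333
Weighted sum = 135×146 + 355×808 + 420×327 + 295×404 + 255×891 + 120×76 + 305×764 + 380×855 + 150×114
  = 1374415
Sum of weights = 146 + 808 + 327 + 404 + 891 + 76 + 764 + 855 + 114 = 4385
Weighted mean = 1374415 / 4385 = 313.43558
Difference (weighted minus unweighted) = 45.102242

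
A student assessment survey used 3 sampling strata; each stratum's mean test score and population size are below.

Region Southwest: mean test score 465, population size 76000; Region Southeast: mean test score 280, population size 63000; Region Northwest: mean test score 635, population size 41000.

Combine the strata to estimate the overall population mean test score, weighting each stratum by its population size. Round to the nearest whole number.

Σ Nₕ·x̄ₕ = 465×76000 + 280×63000 + 635×41000
  = 35340000 + 17640000 + 26035000 = 79015000
Σ Nₕ = 76000 + 63000 + 41000 = 180000
Overall mean = 79015000 / 180000 = 438.97222

439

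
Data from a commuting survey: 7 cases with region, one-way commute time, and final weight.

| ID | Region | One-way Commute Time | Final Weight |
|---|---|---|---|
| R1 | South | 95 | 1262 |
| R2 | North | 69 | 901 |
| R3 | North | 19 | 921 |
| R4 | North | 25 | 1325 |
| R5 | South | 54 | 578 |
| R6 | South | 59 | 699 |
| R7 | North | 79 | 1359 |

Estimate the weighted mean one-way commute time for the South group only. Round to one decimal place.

South rows: R1, R5, R6
Weighted sum = 95×1262 + 54×578 + 59×699
  = 192343
Sum of weights = 1262 + 578 + 699 = 2539
Weighted mean = 192343 / 2539 = 75.755416

75.8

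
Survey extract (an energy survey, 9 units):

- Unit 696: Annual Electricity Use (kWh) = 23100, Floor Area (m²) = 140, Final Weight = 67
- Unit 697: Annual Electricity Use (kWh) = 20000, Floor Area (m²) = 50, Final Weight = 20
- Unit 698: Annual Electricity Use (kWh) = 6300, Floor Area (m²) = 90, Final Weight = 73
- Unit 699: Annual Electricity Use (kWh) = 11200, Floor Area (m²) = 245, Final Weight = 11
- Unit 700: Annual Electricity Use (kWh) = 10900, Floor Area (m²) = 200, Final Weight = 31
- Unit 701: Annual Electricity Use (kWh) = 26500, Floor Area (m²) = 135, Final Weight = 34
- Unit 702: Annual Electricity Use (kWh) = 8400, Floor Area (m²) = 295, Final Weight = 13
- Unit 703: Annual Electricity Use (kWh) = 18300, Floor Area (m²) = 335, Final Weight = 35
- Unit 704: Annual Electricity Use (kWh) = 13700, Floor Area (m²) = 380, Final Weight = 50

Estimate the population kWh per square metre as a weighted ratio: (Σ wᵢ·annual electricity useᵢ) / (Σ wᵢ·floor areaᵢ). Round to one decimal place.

80.1

Σ wᵢ·y = 23100×67 + 20000×20 + 6300×73 + 11200×11 + 10900×31 + 26500×34 + 8400×13 + 18300×35 + 13700×50
  = 5204400
Σ wᵢ·x = 140×67 + 50×20 + 90×73 + 245×11 + 200×31 + 135×34 + 295×13 + 335×35 + 380×50
  = 9380 + 1000 + 6570 + 2695 + 6200 + 4590 + 3835 + 11725 + 19000 = 64995
Ratio = 5204400 / 64995 = 80.073852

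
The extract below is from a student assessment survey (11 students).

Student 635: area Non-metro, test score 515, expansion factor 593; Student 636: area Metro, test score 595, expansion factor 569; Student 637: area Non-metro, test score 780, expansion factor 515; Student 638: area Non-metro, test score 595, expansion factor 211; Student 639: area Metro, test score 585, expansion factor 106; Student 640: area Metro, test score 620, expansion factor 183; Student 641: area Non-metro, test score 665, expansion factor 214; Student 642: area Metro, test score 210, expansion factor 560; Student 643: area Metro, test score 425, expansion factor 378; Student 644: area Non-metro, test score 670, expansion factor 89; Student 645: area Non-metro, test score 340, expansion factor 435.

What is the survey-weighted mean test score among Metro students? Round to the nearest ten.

Metro rows: 636, 639, 640, 642, 643
Weighted sum = 595×569 + 585×106 + 620×183 + 210×560 + 425×378
  = 338555 + 62010 + 113460 + 117600 + 160650 = 792275
Sum of weights = 1796
Weighted mean = 792275 / 1796 = 441.13307

440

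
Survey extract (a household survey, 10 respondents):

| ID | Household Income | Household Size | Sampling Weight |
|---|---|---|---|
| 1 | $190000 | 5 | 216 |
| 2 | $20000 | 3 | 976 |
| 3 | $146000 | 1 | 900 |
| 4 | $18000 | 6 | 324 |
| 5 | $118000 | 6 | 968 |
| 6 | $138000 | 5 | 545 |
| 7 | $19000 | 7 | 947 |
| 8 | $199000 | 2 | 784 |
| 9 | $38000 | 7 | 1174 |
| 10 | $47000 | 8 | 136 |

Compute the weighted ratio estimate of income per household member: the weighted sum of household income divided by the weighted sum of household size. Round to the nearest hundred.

Σ wᵢ·y = 190000×216 + 20000×976 + 146000×900 + 18000×324 + 118000×968 + 138000×545 + 19000×947 + 199000×784 + 38000×1174 + 47000×136
  = 41040000 + 19520000 + 131400000 + 5832000 + 114224000 + 75210000 + 17993000 + 156016000 + 44612000 + 6392000 = 612239000
Σ wᵢ·x = 5×216 + 3×976 + 1×900 + 6×324 + 6×968 + 5×545 + 7×947 + 2×784 + 7×1174 + 8×136
  = 1080 + 2928 + 900 + 1944 + 5808 + 2725 + 6629 + 1568 + 8218 + 1088 = 32888
Ratio = 612239000 / 32888 = 18615.878

18600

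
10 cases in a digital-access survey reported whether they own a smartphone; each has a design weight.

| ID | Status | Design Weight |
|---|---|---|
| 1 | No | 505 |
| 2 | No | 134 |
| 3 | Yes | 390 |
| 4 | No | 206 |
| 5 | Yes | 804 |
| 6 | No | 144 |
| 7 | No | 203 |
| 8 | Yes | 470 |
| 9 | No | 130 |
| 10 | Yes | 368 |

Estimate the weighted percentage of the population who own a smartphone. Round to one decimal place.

Sum of weights for 'Yes' = 390 + 804 + 470 + 368 = 2032
Total weight = 505 + 134 + 390 + 206 + 804 + 144 + 203 + 470 + 130 + 368 = 3354
Weighted proportion = 2032 / 3354 = 0.60584377 → 60.584377%

60.6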